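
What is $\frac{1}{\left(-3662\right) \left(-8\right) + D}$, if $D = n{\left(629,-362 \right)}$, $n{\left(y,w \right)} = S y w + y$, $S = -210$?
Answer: $\frac{1}{47846505} \approx 2.09 \cdot 10^{-8}$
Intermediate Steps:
$n{\left(y,w \right)} = y - 210 w y$ ($n{\left(y,w \right)} = - 210 y w + y = - 210 w y + y = y - 210 w y$)
$D = 47817209$ ($D = 629 \left(1 - -76020\right) = 629 \left(1 + 76020\right) = 629 \cdot 76021 = 47817209$)
$\frac{1}{\left(-3662\right) \left(-8\right) + D} = \frac{1}{\left(-3662\right) \left(-8\right) + 47817209} = \frac{1}{29296 + 47817209} = \frac{1}{47846505}$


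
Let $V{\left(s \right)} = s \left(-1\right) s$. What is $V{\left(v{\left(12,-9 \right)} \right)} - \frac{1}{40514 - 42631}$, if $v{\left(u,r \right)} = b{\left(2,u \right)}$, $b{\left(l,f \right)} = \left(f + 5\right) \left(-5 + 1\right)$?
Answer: $- \frac{9789007}{2117} \approx -4624.0$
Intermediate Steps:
$b{\left(l,f \right)} = -20 - 4 f$ ($b{\left(l,f \right)} = \left(5 + f\right) \left(-4\right) = -20 - 4 f$)
$v{\left(u,r \right)} = -20 - 4 u$
$V{\left(s \right)} = - s^{2}$ ($V{\left(s \right)} = - s s = - s^{2}$)
$V{\left(v{\left(12,-9 \right)} \right)} - \frac{1}{40514 - 42631} = - \left(-20 - 48\right)^{2} - \frac{1}{40514 - 42631} = - \left(-20 - 48\right)^{2} - \frac{1}{-2117} = - \left(-68\right)^{2} - - \frac{1}{2117} = \left(-1\right) 4624 + \frac{1}{2117} = -4624 + \frac{1}{2117} = - \frac{9789007}{2117}$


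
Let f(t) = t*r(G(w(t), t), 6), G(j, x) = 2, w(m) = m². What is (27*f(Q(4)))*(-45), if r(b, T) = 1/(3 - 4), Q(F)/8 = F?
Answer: 38880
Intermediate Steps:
Q(F) = 8*F
r(b, T) = -1 (r(b, T) = 1/(-1) = -1)
f(t) = -t (f(t) = t*(-1) = -t)
(27*f(Q(4)))*(-45) = (27*(-8*4))*(-45) = (27*(-1*32))*(-45) = (27*(-32))*(-45) = -864*(-45) = 38880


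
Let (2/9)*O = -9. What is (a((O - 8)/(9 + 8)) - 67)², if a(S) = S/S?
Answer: 4356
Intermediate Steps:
O = -81/2 (O = (9/2)*(-9) = -81/2 ≈ -40.500)
a(S) = 1
(a((O - 8)/(9 + 8)) - 67)² = (1 - 67)² = (-66)² = 4356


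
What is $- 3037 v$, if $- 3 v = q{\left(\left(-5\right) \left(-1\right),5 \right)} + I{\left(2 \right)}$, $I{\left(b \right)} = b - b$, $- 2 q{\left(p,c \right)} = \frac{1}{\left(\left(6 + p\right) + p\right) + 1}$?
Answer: $- \frac{3037}{102} \approx -29.775$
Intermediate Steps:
$q{\left(p,c \right)} = - \frac{1}{2 \left(7 + 2 p\right)}$ ($q{\left(p,c \right)} = - \frac{1}{2 \left(\left(\left(6 + p\right) + p\right) + 1\right)} = - \frac{1}{2 \left(\left(6 + 2 p\right) + 1\right)} = - \frac{1}{2 \left(7 + 2 p\right)}$)
$I{\left(b \right)} = 0$
$v = \frac{1}{102}$ ($v = - \frac{- \frac{1}{14 + 4 \left(\left(-5\right) \left(-1\right)\right)} + 0}{3} = - \frac{- \frac{1}{14 + 4 \cdot 5} + 0}{3} = - \frac{- \frac{1}{14 + 20} + 0}{3} = - \frac{- \frac{1}{34} + 0}{3} = \left(- \frac{1}{3}\right) \left(- \frac{1}{34}\right) = \frac{1}{102} \approx 0.0098039$)
$- 3037 v = \left(-3037\right) \frac{1}{102} = - \frac{3037}{102}$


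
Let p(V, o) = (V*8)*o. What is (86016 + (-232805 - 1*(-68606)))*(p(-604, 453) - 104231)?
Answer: 179283548241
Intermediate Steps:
p(V, o) = 8*V*o (p(V, o) = (8*V)*o = 8*V*o)
(86016 + (-232805 - 1*(-68606)))*(p(-604, 453) - 104231) = (86016 + (-232805 - 1*(-68606)))*(8*(-604)*453 - 104231) = (86016 + (-232805 + 68606))*(-2188896 - 104231) = (86016 - 164199)*(-2293127) = -78183*(-2293127) = 179283548241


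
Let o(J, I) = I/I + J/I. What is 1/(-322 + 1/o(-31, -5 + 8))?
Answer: -28/9019 ≈ -0.0031046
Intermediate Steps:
o(J, I) = 1 + J/I
1/(-322 + 1/o(-31, -5 + 8)) = 1/(-322 + 1/(((-5 + 8) - 31)/(-5 + 8))) = 1/(-322 + 1/((3 - 31)/3)) = 1/(-322 + 1/((⅓)*(-28))) = 1/(-322 + 1/(-28/3)) = 1/(-322 - 3/28) = 1/(-9019/28) = -28/9019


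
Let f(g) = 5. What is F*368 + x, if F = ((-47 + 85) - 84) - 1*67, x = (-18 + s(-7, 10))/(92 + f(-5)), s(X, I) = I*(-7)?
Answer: -4033736/97 ≈ -41585.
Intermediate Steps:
s(X, I) = -7*I
x = -88/97 (x = (-18 - 7*10)/(92 + 5) = (-18 - 70)/97 = -88*1/97 = -88/97 ≈ -0.90722)
F = -113 (F = (38 - 84) - 67 = -46 - 67 = -113)
F*368 + x = -113*368 - 88/97 = -41584 - 88/97 = -4033736/97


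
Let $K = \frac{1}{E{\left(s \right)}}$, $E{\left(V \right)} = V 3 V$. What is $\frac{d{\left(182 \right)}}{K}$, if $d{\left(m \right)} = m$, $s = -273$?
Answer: $40692834$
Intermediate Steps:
$E{\left(V \right)} = 3 V^{2}$ ($E{\left(V \right)} = 3 V V = 3 V^{2}$)
$K = \frac{1}{223587}$ ($K = \frac{1}{3 \left(-273\right)^{2}} = \frac{1}{3 \cdot 74529} = \frac{1}{223587} \approx 4.4725 \cdot 10^{-6}$)
$\frac{d{\left(182 \right)}}{K} = 182 \frac{1}{\frac{1}{223587}} = 182 \cdot 223587 = 40692834$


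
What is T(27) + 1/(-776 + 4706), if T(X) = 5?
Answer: 19651/3930 ≈ 5.0003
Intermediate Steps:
T(27) + 1/(-776 + 4706) = 5 + 1/(-776 + 4706) = 5 + 1/3930 = 19651/3930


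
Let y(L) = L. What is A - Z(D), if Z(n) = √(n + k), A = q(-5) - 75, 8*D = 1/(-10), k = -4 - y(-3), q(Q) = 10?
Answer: -65 - 9*I*√5/20 ≈ -65.0 - 1.0062*I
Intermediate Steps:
k = -1 (k = -4 - 1*(-3) = -4 + 3 = -1)
D = -1/80 (D = (⅛)/(-10) = (⅛)*(-⅒) = -1/80 ≈ -0.012500)
A = -65 (A = 10 - 75 = -65)
Z(n) = √(-1 + n) (Z(n) = √(n - 1) = √(-1 + n))
A - Z(D) = -65 - √(-1 - 1/80) = -65 - √(-81/80) = -65 - 9*I*√5/20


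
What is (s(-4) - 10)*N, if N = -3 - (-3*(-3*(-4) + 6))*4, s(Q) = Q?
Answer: -2982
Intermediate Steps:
N = 213 (N = -3 - (-3*(12 + 6))*4 = -3 - (-3*18)*4 = -3 - (-54)*4 = -3 - 1*(-216) = -3 + 216 = 213)
(s(-4) - 10)*N = (-4 - 10)*213 = -14*213 = -2982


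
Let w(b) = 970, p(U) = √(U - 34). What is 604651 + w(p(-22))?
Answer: 605621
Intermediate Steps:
p(U) = √(-34 + U)
604651 + w(p(-22)) = 604651 + 970 = 605621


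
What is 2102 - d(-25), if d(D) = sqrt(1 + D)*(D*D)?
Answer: 2102 - 1250*I*sqrt(6) ≈ 2102.0 - 3061.9*I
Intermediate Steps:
d(D) = D**2*sqrt(1 + D) (d(D) = sqrt(1 + D)*D**2 = D**2*sqrt(1 + D))
2102 - d(-25) = 2102 - (-25)**2*sqrt(1 - 25) = 2102 - 625*sqrt(-24) = 2102 - 625*2*I*sqrt(6) = 2102 - 1250*I*sqrt(6)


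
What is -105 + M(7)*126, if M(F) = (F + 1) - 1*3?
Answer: 525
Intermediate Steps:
M(F) = -2 + F (M(F) = (1 + F) - 3 = -2 + F)
-105 + M(7)*126 = -105 + (-2 + 7)*126 = -105 + 5*126 = -105 + 630 = 525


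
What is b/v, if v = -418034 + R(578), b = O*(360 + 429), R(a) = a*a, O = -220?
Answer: 17358/8395 ≈ 2.0677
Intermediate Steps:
R(a) = a²
b = -173580 (b = -220*(360 + 429) = -220*789 = -173580)
v = -83950 (v = -418034 + 578² = -418034 + 334084 = -83950)
b/v = -173580/(-83950) = -173580*(-1/83950) = 17358/8395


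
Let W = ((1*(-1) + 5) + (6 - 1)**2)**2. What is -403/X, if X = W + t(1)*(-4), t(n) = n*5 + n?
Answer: -403/817 ≈ -0.49327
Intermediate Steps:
t(n) = 6*n (t(n) = 5*n + n = 6*n)
W = 841 (W = ((-1 + 5) + 5**2)**2 = (4 + 25)**2 = 29**2 = 841)
X = 817 (X = 841 + (6*1)*(-4) = 841 + 6*(-4) = 841 - 24 = 817)
-403/X = -403/817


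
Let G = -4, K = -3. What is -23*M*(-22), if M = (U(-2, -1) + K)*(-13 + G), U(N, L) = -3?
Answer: 51612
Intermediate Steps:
M = 102 (M = (-3 - 3)*(-13 - 4) = -6*(-17) = 102)
-23*M*(-22) = -23*102*(-22) = -2346*(-22) = 51612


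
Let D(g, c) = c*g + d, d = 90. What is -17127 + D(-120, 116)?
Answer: -30957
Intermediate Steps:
D(g, c) = 90 + c*g (D(g, c) = c*g + 90 = 90 + c*g)
-17127 + D(-120, 116) = -17127 + (90 + 116*(-120)) = -17127 + (90 - 13920) = -17127 - 13830 = -30957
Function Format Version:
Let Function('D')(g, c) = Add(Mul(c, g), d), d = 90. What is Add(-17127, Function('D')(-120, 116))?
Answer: -30957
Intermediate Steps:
Function('D')(g, c) = Add(90, Mul(c, g)) (Function('D')(g, c) = Add(Mul(c, g), 90) = Add(90, Mul(c, g)))
Add(-17127, Function('D')(-120, 116)) = Add(-17127, Add(90, Mul(116, -120))) = Add(-17127, Add(90, -13920)) = Add(-17127, -13830) = -30957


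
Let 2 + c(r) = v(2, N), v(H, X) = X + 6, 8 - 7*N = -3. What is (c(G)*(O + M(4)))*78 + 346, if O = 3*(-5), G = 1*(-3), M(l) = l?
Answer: -31040/7 ≈ -4434.3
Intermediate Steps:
N = 11/7 (N = 8/7 - 1/7*(-3) = 8/7 + 3/7 = 11/7 ≈ 1.5714)
v(H, X) = 6 + X
G = -3
c(r) = 39/7 (c(r) = -2 + (6 + 11/7) = -2 + 53/7 = 39/7)
O = -15
(c(G)*(O + M(4)))*78 + 346 = (39*(-15 + 4)/7)*78 + 346 = ((39/7)*(-11))*78 + 346 = -429/7*78 + 346 = -33462/7 + 346 = -31040/7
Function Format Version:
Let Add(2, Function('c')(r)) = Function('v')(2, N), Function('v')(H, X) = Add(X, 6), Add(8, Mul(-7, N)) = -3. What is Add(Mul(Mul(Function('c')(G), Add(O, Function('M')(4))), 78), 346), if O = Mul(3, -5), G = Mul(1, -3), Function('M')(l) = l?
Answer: Rational(-31040, 7) ≈ -4434.3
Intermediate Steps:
N = Rational(11, 7) (N = Add(Rational(8, 7), Mul(Rational(-1, 7), -3)) = Add(Rational(8, 7), Rational(3, 7)) = Rational(11, 7) ≈ 1.5714)
Function('v')(H, X) = Add(6, X)
G = -3
Function('c')(r) = Rational(39, 7) (Function('c')(r) = Add(-2, Add(6, Rational(11, 7))) = Add(-2, Rational(53, 7)) = Rational(39, 7))
O = -15
Add(Mul(Mul(Function('c')(G), Add(O, Function('M')(4))), 78), 346) = Add(Mul(Mul(Rational(39, 7), Add(-15, 4)), 78), 346) = Add(Mul(Mul(Rational(39, 7), -11), 78), 346) = Add(Mul(Rational(-429, 7), 78), 346) = Add(Rational(-33462, 7), 346) = Rational(-31040, 7)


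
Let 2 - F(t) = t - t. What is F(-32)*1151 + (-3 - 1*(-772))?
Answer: 3071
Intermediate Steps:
F(t) = 2 (F(t) = 2 - (t - t) = 2 - 1*0 = 2 + 0 = 2)
F(-32)*1151 + (-3 - 1*(-772)) = 2*1151 + (-3 - 1*(-772)) = 2302 + (-3 + 772) = 2302 + 769 = 3071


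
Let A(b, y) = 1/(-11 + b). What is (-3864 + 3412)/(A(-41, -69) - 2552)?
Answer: 23504/132705 ≈ 0.17711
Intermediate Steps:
(-3864 + 3412)/(A(-41, -69) - 2552) = (-3864 + 3412)/(1/(-11 - 41) - 2552) = -452/(1/(-52) - 2552) = -452/(-1/52 - 2552) = -452/(-132705/52) = -452*(-52/132705) = 23504/132705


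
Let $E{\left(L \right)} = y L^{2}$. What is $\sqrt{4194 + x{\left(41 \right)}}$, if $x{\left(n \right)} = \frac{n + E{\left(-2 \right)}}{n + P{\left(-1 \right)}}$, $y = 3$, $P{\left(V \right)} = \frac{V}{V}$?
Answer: $\frac{\sqrt{7400442}}{42} \approx 64.771$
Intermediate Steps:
$P{\left(V \right)} = 1$
$E{\left(L \right)} = 3 L^{2}$
$x{\left(n \right)} = \frac{12 + n}{1 + n}$ ($x{\left(n \right)} = \frac{n + 3 \left(-2\right)^{2}}{n + 1} = \frac{n + 3 \cdot 4}{1 + n} = \frac{n + 12}{1 + n} = \frac{12 + n}{1 + n}$)
$\sqrt{4194 + x{\left(41 \right)}} = \sqrt{4194 + \frac{12 + 41}{1 + 41}} = \sqrt{4194 + \frac{1}{42} \cdot 53} = \sqrt{4194 + \frac{53}{42}} = \sqrt{\frac{176201}{42}} = \frac{\sqrt{7400442}}{42}$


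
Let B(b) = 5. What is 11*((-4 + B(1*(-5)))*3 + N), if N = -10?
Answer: -77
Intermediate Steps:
11*((-4 + B(1*(-5)))*3 + N) = 11*((-4 + 5)*3 - 10) = 11*(1*3 - 10) = 11*(3 - 10) = 11*(-7) = -77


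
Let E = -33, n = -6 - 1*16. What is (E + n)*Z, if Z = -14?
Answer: 770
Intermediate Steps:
n = -22 (n = -6 - 16 = -22)
(E + n)*Z = (-33 - 22)*(-14) = -55*(-14) = 770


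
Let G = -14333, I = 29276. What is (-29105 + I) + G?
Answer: -14162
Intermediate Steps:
(-29105 + I) + G = (-29105 + 29276) - 14333 = 171 - 14333 = -14162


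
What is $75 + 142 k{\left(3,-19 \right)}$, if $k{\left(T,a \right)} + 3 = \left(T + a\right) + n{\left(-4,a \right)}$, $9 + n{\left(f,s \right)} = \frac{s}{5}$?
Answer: $- \frac{22203}{5} \approx -4440.6$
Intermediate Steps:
$n{\left(f,s \right)} = -9 + \frac{s}{5}$
$k{\left(T,a \right)} = -12 + T + \frac{6 a}{5}$ ($k{\left(T,a \right)} = -3 + \left(\left(T + a\right) + \left(-9 + \frac{a}{5}\right)\right) = -3 + \left(-9 + T + \frac{6 a}{5}\right) = -12 + T + \frac{6 a}{5}$)
$75 + 142 k{\left(3,-19 \right)} = 75 + 142 \left(-12 + 3 + \frac{6}{5} \left(-19\right)\right) = 75 + 142 \left(-12 + 3 - \frac{114}{5}\right) = 75 + 142 \left(- \frac{159}{5}\right) = 75 - \frac{22578}{5} = - \frac{22203}{5}$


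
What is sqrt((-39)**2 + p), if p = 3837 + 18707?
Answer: sqrt(24065) ≈ 155.13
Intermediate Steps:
p = 22544
sqrt((-39)**2 + p) = sqrt((-39)**2 + 22544) = sqrt(1521 + 22544) = sqrt(24065)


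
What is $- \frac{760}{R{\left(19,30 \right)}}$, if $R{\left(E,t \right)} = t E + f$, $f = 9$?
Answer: $- \frac{760}{579} \approx -1.3126$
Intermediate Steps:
$R{\left(E,t \right)} = 9 + E t$ ($R{\left(E,t \right)} = t E + 9 = E t + 9 = 9 + E t$)
$- \frac{760}{R{\left(19,30 \right)}} = - \frac{760}{9 + 19 \cdot 30} = - \frac{760}{9 + 570} = - \frac{760}{579}$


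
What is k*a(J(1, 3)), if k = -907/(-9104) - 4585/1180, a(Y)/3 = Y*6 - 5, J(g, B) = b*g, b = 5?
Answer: -152518425/537136 ≈ -283.95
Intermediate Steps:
J(g, B) = 5*g
a(Y) = -15 + 18*Y (a(Y) = 3*(Y*6 - 5) = 3*(6*Y - 5) = 3*(-5 + 6*Y) = -15 + 18*Y)
k = -2033579/537136 (k = -907*(-1/9104) - 4585*1/1180 = 907/9104 - 917/236 = -2033579/537136 ≈ -3.7860)
k*a(J(1, 3)) = -2033579*(-15 + 18*(5*1))/537136 = -2033579*(-15 + 18*5)/537136 = -2033579*(-15 + 90)/537136 = -2033579/537136*75 = -152518425/537136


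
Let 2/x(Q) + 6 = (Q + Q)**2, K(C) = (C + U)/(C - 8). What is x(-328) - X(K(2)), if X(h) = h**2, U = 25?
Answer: -17428361/860660 ≈ -20.250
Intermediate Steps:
K(C) = (25 + C)/(-8 + C) (K(C) = (C + 25)/(C - 8) = (25 + C)/(-8 + C))
x(Q) = 2/(-6 + 4*Q**2) (x(Q) = 2/(-6 + (Q + Q)**2) = 2/(-6 + (2*Q)**2) = 2/(-6 + 4*Q**2))
x(-328) - X(K(2)) = 1/(-3 + 2*(-328)**2) - ((25 + 2)/(-8 + 2))**2 = 1/(-3 + 2*107584) - (27/(-6))**2 = 1/(-3 + 215168) - (-1/6*27)**2 = 1/215165 - (-9/2)**2 = 1/215165 - 1*81/4 = 1/215165 - 81/4 = -17428361/860660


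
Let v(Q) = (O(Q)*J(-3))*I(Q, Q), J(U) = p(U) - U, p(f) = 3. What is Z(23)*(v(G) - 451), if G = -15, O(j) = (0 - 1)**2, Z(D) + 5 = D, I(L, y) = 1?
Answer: -8010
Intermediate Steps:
Z(D) = -5 + D
O(j) = 1 (O(j) = (-1)**2 = 1)
J(U) = 3 - U
v(Q) = 6 (v(Q) = (1*(3 - 1*(-3)))*1 = (1*(3 + 3))*1 = (1*6)*1 = 6*1 = 6)
Z(23)*(v(G) - 451) = (-5 + 23)*(6 - 451) = 18*(-445) = -8010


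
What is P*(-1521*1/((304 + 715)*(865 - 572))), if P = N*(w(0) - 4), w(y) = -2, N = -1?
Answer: -9126/298567 ≈ -0.030566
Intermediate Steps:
P = 6 (P = -(-2 - 4) = -1*(-6) = 6)
P*(-1521*1/((304 + 715)*(865 - 572))) = 6*(-1521*1/((304 + 715)*(865 - 572))) = 6*(-1521/(293*1019)) = 6*(-1521/298567) = -9126/298567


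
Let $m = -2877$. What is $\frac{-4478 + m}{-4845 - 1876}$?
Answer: $\frac{7355}{6721} \approx 1.0943$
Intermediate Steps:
$\frac{-4478 + m}{-4845 - 1876} = \frac{-4478 - 2877}{-4845 - 1876} = - \frac{7355}{-6721} = \left(-7355\right) \left(- \frac{1}{6721}\right) = \frac{7355}{6721}$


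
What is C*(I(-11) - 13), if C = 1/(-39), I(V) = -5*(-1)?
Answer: 8/39 ≈ 0.20513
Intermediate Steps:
I(V) = 5
C = -1/39 ≈ -0.025641
C*(I(-11) - 13) = -(5 - 13)/39 = -1/39*(-8) = 8/39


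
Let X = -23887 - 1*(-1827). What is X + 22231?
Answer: 171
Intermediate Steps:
X = -22060 (X = -23887 + 1827 = -22060)
X + 22231 = -22060 + 22231 = 171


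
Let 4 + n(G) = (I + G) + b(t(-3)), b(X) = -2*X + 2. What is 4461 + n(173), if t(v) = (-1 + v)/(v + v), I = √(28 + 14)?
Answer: 13892/3 + √42 ≈ 4637.1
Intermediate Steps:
I = √42 ≈ 6.4807
t(v) = (-1 + v)/(2*v) (t(v) = (-1 + v)/((2*v)) = (-1 + v)*(1/(2*v)) = (-1 + v)/(2*v))
b(X) = 2 - 2*X
n(G) = -10/3 + G + √42 (n(G) = -4 + ((√42 + G) + (2 - (-1 - 3)/(-3))) = -4 + ((G + √42) + (2 - (-1)*(-4)/3)) = -4 + ((G + √42) + (2 - 2*⅔)) = -4 + ((G + √42) + (2 - 4/3)) = -4 + ((G + √42) + ⅔) = -4 + (⅔ + G + √42) = -10/3 + G + √42)
4461 + n(173) = 4461 + (-10/3 + 173 + √42) = 4461 + (509/3 + √42) = 13892/3 + √42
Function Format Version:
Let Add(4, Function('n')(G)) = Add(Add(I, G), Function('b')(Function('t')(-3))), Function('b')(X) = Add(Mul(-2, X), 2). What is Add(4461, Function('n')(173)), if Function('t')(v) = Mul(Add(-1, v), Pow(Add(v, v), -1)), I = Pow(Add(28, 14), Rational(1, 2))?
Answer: Add(Rational(13892, 3), Pow(42, Rational(1, 2))) ≈ 4637.1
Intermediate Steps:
I = Pow(42, Rational(1, 2)) ≈ 6.4807
Function('t')(v) = Mul(Rational(1, 2), Pow(v, -1), Add(-1, v)) (Function('t')(v) = Mul(Add(-1, v), Pow(Mul(2, v), -1)) = Mul(Add(-1, v), Mul(Rational(1, 2), Pow(v, -1))) = Mul(Rational(1, 2), Pow(v, -1), Add(-1, v)))
Function('b')(X) = Add(2, Mul(-2, X))
Function('n')(G) = Add(Rational(-10, 3), G, Pow(42, Rational(1, 2))) (Function('n')(G) = Add(-4, Add(Add(Pow(42, Rational(1, 2)), G), Add(2, Mul(-2, Mul(Rational(1, 2), Pow(-3, -1), Add(-1, -3)))))) = Add(-4, Add(Add(G, Pow(42, Rational(1, 2))), Add(2, Mul(-2, Mul(Rational(1, 2), Rational(-1, 3), -4))))) = Add(-4, Add(Add(G, Pow(42, Rational(1, 2))), Add(2, Mul(-2, Rational(2, 3))))) = Add(-4, Add(Add(G, Pow(42, Rational(1, 2))), Add(2, Rational(-4, 3)))) = Add(-4, Add(Add(G, Pow(42, Rational(1, 2))), Rational(2, 3))) = Add(-4, Add(Rational(2, 3), G, Pow(42, Rational(1, 2)))) = Add(Rational(-10, 3), G, Pow(42, Rational(1, 2))))
Add(4461, Function('n')(173)) = Add(4461, Add(Rational(-10, 3), 173, Pow(42, Rational(1, 2)))) = Add(4461, Add(Rational(509, 3), Pow(42, Rational(1, 2)))) = Add(Rational(13892, 3), Pow(42, Rational(1, 2)))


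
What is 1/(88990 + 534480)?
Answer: 1/623470 ≈ 1.6039e-6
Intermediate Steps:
1/(88990 + 534480) = 1/623470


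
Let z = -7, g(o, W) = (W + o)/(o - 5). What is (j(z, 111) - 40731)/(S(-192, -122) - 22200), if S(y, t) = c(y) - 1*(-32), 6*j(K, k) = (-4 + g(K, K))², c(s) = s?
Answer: 676739/371520 ≈ 1.8215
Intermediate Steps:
g(o, W) = (W + o)/(-5 + o)
j(K, k) = (-4 + 2*K/(-5 + K))²/6 (j(K, k) = (-4 + (K + K)/(-5 + K))²/6 = (-4 + (2*K)/(-5 + K))²/6 = (-4 + 2*K/(-5 + K))²/6)
S(y, t) = 32 + y (S(y, t) = y - 1*(-32) = y + 32 = 32 + y)
(j(z, 111) - 40731)/(S(-192, -122) - 22200) = (2*(-10 - 7)²/(3*(-5 - 7)²) - 40731)/((32 - 192) - 22200) = ((⅔)*(-17)²/(-12)² - 40731)/(-160 - 22200) = ((⅔)*289*(1/144) - 40731)/(-22360) = (289/216 - 40731)*(-1/22360) = -8797607/216*(-1/22360) = 676739/371520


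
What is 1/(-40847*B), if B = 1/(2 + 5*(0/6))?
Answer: -2/40847 ≈ -4.8963e-5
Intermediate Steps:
B = ½ (B = 1/(2 + 5*(0*(⅙))) = 1/(2 + 5*0) = 1/(2 + 0) = 1/2 = ½ ≈ 0.50000)
1/(-40847*B) = 1/(-40847*½) = 1/(-40847/2) = -2/40847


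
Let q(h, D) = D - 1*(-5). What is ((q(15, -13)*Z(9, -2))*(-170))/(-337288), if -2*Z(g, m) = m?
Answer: -170/42161 ≈ -0.0040322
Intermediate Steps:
Z(g, m) = -m/2
q(h, D) = 5 + D (q(h, D) = D + 5 = 5 + D)
((q(15, -13)*Z(9, -2))*(-170))/(-337288) = (((5 - 13)*(-1/2*(-2)))*(-170))/(-337288) = (-8*1*(-170))*(-1/337288) = -8*(-170)*(-1/337288) = 1360*(-1/337288) = -170/42161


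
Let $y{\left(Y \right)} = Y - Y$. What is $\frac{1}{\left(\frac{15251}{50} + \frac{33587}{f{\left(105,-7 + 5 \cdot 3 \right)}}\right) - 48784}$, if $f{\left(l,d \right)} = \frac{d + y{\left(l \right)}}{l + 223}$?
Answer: $\frac{50}{66429401} \approx 7.5268 \cdot 10^{-7}$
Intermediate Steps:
$y{\left(Y \right)} = 0$
$f{\left(l,d \right)} = \frac{d}{223 + l}$ ($f{\left(l,d \right)} = \frac{d + 0}{l + 223} = \frac{d}{223 + l}$)
$\frac{1}{\left(\frac{15251}{50} + \frac{33587}{f{\left(105,-7 + 5 \cdot 3 \right)}}\right) - 48784} = \frac{1}{\left(\frac{15251}{50} + \frac{33587}{\left(-7 + 5 \cdot 3\right) \frac{1}{223 + 105}}\right) - 48784} = \frac{1}{\left(15251 \cdot \frac{1}{50} + \frac{33587}{\left(-7 + 15\right) \frac{1}{328}}\right) - 48784} = \frac{1}{\left(\frac{15251}{50} + \frac{33587}{8 \cdot \frac{1}{328}}\right) - 48784} = \frac{1}{\left(\frac{15251}{50} + 33587 \frac{1}{\frac{1}{41}}\right) - 48784} = \frac{1}{\left(\frac{15251}{50} + 33587 \cdot 41\right) - 48784} = \frac{1}{\left(\frac{15251}{50} + 1377067\right) - 48784} = \frac{1}{\frac{68868601}{50} - 48784} = \frac{1}{\frac{66429401}{50}} = \frac{50}{66429401}$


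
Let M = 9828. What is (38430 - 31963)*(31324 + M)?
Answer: 266129984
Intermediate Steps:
(38430 - 31963)*(31324 + M) = (38430 - 31963)*(31324 + 9828) = 6467*41152 = 266129984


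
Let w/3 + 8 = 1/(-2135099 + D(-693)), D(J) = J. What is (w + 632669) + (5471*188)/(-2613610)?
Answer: 1765751373679345777/2791063664560 ≈ 6.3265e+5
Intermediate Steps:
w = -51259011/2135792 (w = -24 + 3/(-2135099 - 693) = -24 + 3/(-2135792) = -24 + 3*(-1/2135792) = -24 - 3/2135792 = -51259011/2135792 ≈ -24.000)
(w + 632669) + (5471*188)/(-2613610) = (-51259011/2135792 + 632669) + (5471*188)/(-2613610) = 1351198129837/2135792 + 1028548*(-1/2613610) = 1351198129837/2135792 - 514274/1306805 = 1765751373679345777/2791063664560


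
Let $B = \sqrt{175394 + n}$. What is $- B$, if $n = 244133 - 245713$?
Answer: $- \sqrt{173814} \approx -416.91$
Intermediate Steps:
$n = -1580$
$B = \sqrt{173814}$ ($B = \sqrt{175394 - 1580} = \sqrt{173814} \approx 416.91$)
$- B = - \sqrt{173814}$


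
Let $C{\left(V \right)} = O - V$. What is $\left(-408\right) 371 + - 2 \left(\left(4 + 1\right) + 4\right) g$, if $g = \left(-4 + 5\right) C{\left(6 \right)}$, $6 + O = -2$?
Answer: $-151116$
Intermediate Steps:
$O = -8$ ($O = -6 - 2 = -8$)
$C{\left(V \right)} = -8 - V$
$g = -14$ ($g = \left(-4 + 5\right) \left(-8 - 6\right) = 1 \left(-8 - 6\right) = 1 \left(-14\right) = -14$)
$\left(-408\right) 371 + - 2 \left(\left(4 + 1\right) + 4\right) g = \left(-408\right) 371 + - 2 \left(\left(4 + 1\right) + 4\right) \left(-14\right) = -151368 + - 2 \left(5 + 4\right) \left(-14\right) = -151368 + \left(-2\right) 9 \left(-14\right) = -151368 - -252 = -151368 + 252 = -151116$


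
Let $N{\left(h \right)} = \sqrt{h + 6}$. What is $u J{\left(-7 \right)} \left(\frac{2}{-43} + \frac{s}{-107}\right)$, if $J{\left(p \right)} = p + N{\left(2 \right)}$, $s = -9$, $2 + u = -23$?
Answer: $\frac{30275}{4601} - \frac{8650 \sqrt{2}}{4601} \approx 3.9213$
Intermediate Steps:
$N{\left(h \right)} = \sqrt{6 + h}$
$u = -25$ ($u = -2 - 23 = -25$)
$J{\left(p \right)} = p + 2 \sqrt{2}$ ($J{\left(p \right)} = p + \sqrt{6 + 2} = p + \sqrt{8} = p + 2 \sqrt{2}$)
$u J{\left(-7 \right)} \left(\frac{2}{-43} + \frac{s}{-107}\right) = - 25 \left(-7 + 2 \sqrt{2}\right) \left(\frac{2}{-43} - \frac{9}{-107}\right) = \left(175 - 50 \sqrt{2}\right) \left(2 \left(- \frac{1}{43}\right) - - \frac{9}{107}\right) = \left(175 - 50 \sqrt{2}\right) \left(- \frac{2}{43} + \frac{9}{107}\right) = \left(175 - 50 \sqrt{2}\right) \frac{173}{4601} = \frac{30275}{4601} - \frac{8650 \sqrt{2}}{4601}$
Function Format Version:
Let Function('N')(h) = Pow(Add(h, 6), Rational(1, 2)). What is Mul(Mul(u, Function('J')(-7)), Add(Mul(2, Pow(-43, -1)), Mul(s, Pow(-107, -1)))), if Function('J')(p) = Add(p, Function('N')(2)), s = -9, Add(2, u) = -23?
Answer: Add(Rational(30275, 4601), Mul(Rational(-8650, 4601), Pow(2, Rational(1, 2)))) ≈ 3.9213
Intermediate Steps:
Function('N')(h) = Pow(Add(6, h), Rational(1, 2))
u = -25 (u = Add(-2, -23) = -25)
Function('J')(p) = Add(p, Mul(2, Pow(2, Rational(1, 2)))) (Function('J')(p) = Add(p, Pow(Add(6, 2), Rational(1, 2))) = Add(p, Pow(8, Rational(1, 2))) = Add(p, Mul(2, Pow(2, Rational(1, 2)))))
Mul(Mul(u, Function('J')(-7)), Add(Mul(2, Pow(-43, -1)), Mul(s, Pow(-107, -1)))) = Mul(Mul(-25, Add(-7, Mul(2, Pow(2, Rational(1, 2))))), Add(Mul(2, Pow(-43, -1)), Mul(-9, Pow(-107, -1)))) = Mul(Add(175, Mul(-50, Pow(2, Rational(1, 2)))), Add(Mul(2, Rational(-1, 43)), Mul(-9, Rational(-1, 107)))) = Mul(Add(175, Mul(-50, Pow(2, Rational(1, 2)))), Add(Rational(-2, 43), Rational(9, 107))) = Mul(Add(175, Mul(-50, Pow(2, Rational(1, 2)))), Rational(173, 4601)) = Add(Rational(30275, 4601), Mul(Rational(-8650, 4601), Pow(2, Rational(1, 2))))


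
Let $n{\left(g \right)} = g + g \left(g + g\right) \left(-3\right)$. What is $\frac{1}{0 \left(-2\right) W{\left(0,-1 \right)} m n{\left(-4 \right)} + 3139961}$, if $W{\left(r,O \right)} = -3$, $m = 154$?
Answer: $\frac{1}{3139961} \approx 3.1848 \cdot 10^{-7}$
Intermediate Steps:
$n{\left(g \right)} = g - 6 g^{2}$ ($n{\left(g \right)} = g + g 2 g \left(-3\right) = g + g \left(- 6 g\right) = g - 6 g^{2}$)
$\frac{1}{0 \left(-2\right) W{\left(0,-1 \right)} m n{\left(-4 \right)} + 3139961} = \frac{1}{0 \left(-2\right) \left(-3\right) 154 \left(- 4 \left(1 - -24\right)\right) + 3139961} = \frac{1}{0 \left(-3\right) 154 \left(- 4 \left(1 + 24\right)\right) + 3139961} = \frac{1}{0 \cdot 154 \left(\left(-4\right) 25\right) + 3139961} = \frac{1}{0 \left(-100\right) + 3139961} = \frac{1}{0 + 3139961} = \frac{1}{3139961}$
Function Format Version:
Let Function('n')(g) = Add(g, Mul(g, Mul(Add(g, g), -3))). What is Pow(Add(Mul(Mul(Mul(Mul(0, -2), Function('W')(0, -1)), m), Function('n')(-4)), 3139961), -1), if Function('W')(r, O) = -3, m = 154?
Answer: Rational(1, 3139961) ≈ 3.1848e-7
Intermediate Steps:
Function('n')(g) = Add(g, Mul(-6, Pow(g, 2))) (Function('n')(g) = Add(g, Mul(g, Mul(Mul(2, g), -3))) = Add(g, Mul(g, Mul(-6, g))) = Add(g, Mul(-6, Pow(g, 2))))
Pow(Add(Mul(Mul(Mul(Mul(0, -2), Function('W')(0, -1)), m), Function('n')(-4)), 3139961), -1) = Pow(Add(Mul(Mul(Mul(Mul(0, -2), -3), 154), Mul(-4, Add(1, Mul(-6, -4)))), 3139961), -1) = Pow(Add(Mul(Mul(Mul(0, -3), 154), Mul(-4, Add(1, 24))), 3139961), -1) = Pow(Add(Mul(Mul(0, 154), Mul(-4, 25)), 3139961), -1) = Pow(Add(Mul(0, -100), 3139961), -1) = Pow(Add(0, 3139961), -1) = Pow(3139961, -1) = Rational(1, 3139961)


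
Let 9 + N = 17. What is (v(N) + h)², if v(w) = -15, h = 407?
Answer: 153664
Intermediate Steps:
N = 8 (N = -9 + 17 = 8)
(v(N) + h)² = (-15 + 407)² = 392² = 153664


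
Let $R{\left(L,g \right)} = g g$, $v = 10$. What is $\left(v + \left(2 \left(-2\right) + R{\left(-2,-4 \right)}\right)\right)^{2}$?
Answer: $484$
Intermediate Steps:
$R{\left(L,g \right)} = g^{2}$
$\left(v + \left(2 \left(-2\right) + R{\left(-2,-4 \right)}\right)\right)^{2} = \left(10 + \left(2 \left(-2\right) + \left(-4\right)^{2}\right)\right)^{2} = \left(10 + \left(-4 + 16\right)\right)^{2} = \left(10 + 12\right)^{2} = 22^{2} = 484$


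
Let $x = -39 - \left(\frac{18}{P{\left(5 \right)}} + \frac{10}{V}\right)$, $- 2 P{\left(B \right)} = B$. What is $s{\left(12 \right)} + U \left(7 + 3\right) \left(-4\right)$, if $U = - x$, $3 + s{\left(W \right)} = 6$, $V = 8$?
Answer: $-1319$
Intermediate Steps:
$s{\left(W \right)} = 3$ ($s{\left(W \right)} = -3 + 6 = 3$)
$P{\left(B \right)} = - \frac{B}{2}$
$x = - \frac{661}{20}$ ($x = -39 - \left(\frac{18}{\left(- \frac{1}{2}\right) 5} + \frac{10}{8}\right) = -39 - \left(\frac{18}{- \frac{5}{2}} + 10 \cdot \frac{1}{8}\right) = -39 - \left(18 \left(- \frac{2}{5}\right) + \frac{5}{4}\right) = -39 - \left(- \frac{36}{5} + \frac{5}{4}\right) = -39 - - \frac{119}{20} = -39 + \frac{119}{20} = - \frac{661}{20} \approx -33.05$)
$U = \frac{661}{20}$ ($U = \left(-1\right) \left(- \frac{661}{20}\right) = \frac{661}{20} \approx 33.05$)
$s{\left(12 \right)} + U \left(7 + 3\right) \left(-4\right) = 3 + \frac{661 \left(7 + 3\right) \left(-4\right)}{20} = 3 + \frac{661 \cdot 10 \left(-4\right)}{20} = 3 + \frac{661}{20} \left(-40\right) = 3 - 1322 = -1319$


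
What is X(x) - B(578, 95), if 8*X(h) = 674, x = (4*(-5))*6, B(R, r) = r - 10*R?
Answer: 23077/4 ≈ 5769.3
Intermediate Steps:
x = -120 (x = -20*6 = -120)
X(h) = 337/4 (X(h) = (⅛)*674 = 337/4)
X(x) - B(578, 95) = 337/4 - (95 - 10*578) = 337/4 - (95 - 5780) = 337/4 - 1*(-5685) = 337/4 + 5685 = 23077/4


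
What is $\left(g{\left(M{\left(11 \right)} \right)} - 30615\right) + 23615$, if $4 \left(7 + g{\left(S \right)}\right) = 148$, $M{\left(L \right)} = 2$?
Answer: $-6970$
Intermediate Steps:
$g{\left(S \right)} = 30$ ($g{\left(S \right)} = -7 + \frac{1}{4} \cdot 148 = -7 + 37 = 30$)
$\left(g{\left(M{\left(11 \right)} \right)} - 30615\right) + 23615 = \left(30 - 30615\right) + 23615 = -30585 + 23615 = -6970$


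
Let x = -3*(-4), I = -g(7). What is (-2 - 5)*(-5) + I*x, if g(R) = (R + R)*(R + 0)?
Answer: -1141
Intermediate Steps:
g(R) = 2*R² (g(R) = (2*R)*R = 2*R²)
I = -98 (I = -2*7² = -2*49 = -1*98 = -98)
x = 12
(-2 - 5)*(-5) + I*x = (-2 - 5)*(-5) - 98*12 = -7*(-5) - 1176 = 35 - 1176 = -1141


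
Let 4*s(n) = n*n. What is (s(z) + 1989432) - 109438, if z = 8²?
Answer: 1881018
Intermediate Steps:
z = 64
s(n) = n²/4 (s(n) = (n*n)/4 = n²/4)
(s(z) + 1989432) - 109438 = ((¼)*64² + 1989432) - 109438 = ((¼)*4096 + 1989432) - 109438 = (1024 + 1989432) - 109438 = 1990456 - 109438 = 1881018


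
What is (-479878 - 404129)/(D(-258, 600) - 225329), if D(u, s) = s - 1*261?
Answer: 884007/224990 ≈ 3.9291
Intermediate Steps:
D(u, s) = -261 + s (D(u, s) = s - 261 = -261 + s)
(-479878 - 404129)/(D(-258, 600) - 225329) = (-479878 - 404129)/((-261 + 600) - 225329) = -884007/(339 - 225329) = -884007/(-224990) = -884007*(-1/224990) = 884007/224990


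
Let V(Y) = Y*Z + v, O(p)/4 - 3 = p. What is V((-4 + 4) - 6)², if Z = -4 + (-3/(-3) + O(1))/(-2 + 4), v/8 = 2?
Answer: 121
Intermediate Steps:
v = 16 (v = 8*2 = 16)
O(p) = 12 + 4*p
Z = 9/2 (Z = -4 + (-3/(-3) + (12 + 4*1))/(-2 + 4) = -4 + (-3*(-⅓) + (12 + 4))/2 = -4 + (1 + 16)*(½) = -4 + 17*(½) = -4 + 17/2 = 9/2 ≈ 4.5000)
V(Y) = 16 + 9*Y/2 (V(Y) = Y*(9/2) + 16 = 9*Y/2 + 16 = 16 + 9*Y/2)
V((-4 + 4) - 6)² = (16 + 9*((-4 + 4) - 6)/2)² = (16 + 9*(0 - 6)/2)² = (16 + (9/2)*(-6))² = (16 - 27)² = (-11)² = 121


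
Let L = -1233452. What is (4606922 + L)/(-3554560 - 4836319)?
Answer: -3373470/8390879 ≈ -0.40204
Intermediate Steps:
(4606922 + L)/(-3554560 - 4836319) = (4606922 - 1233452)/(-3554560 - 4836319) = 3373470/(-8390879) = 3373470*(-1/8390879) = -3373470/8390879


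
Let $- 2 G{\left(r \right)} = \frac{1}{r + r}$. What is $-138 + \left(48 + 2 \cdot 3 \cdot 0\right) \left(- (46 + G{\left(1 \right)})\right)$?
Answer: $-2334$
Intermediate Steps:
$G{\left(r \right)} = - \frac{1}{4 r}$ ($G{\left(r \right)} = - \frac{1}{2 \left(r + r\right)} = - \frac{1}{2 \cdot 2 r} = - \frac{\frac{1}{2} \frac{1}{r}}{2} = - \frac{1}{4 r}$)
$-138 + \left(48 + 2 \cdot 3 \cdot 0\right) \left(- (46 + G{\left(1 \right)})\right) = -138 + \left(48 + 2 \cdot 3 \cdot 0\right) \left(- (46 - \frac{1}{4 \cdot 1})\right) = -138 + \left(48 + 6 \cdot 0\right) \left(- (46 - \frac{1}{4})\right) = -138 + \left(48 + 0\right) \left(- (46 - \frac{1}{4})\right) = -138 + 48 \left(\left(-1\right) \frac{183}{4}\right) = -138 + 48 \left(- \frac{183}{4}\right) = -138 - 2196 = -2334$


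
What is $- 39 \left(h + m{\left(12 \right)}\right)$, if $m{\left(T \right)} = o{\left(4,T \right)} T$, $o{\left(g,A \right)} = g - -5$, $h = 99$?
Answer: $-8073$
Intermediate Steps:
$o{\left(g,A \right)} = 5 + g$ ($o{\left(g,A \right)} = g + 5 = 5 + g$)
$m{\left(T \right)} = 9 T$ ($m{\left(T \right)} = \left(5 + 4\right) T = 9 T$)
$- 39 \left(h + m{\left(12 \right)}\right) = - 39 \left(99 + 9 \cdot 12\right) = - 39 \left(99 + 108\right) = \left(-39\right) 207 = -8073$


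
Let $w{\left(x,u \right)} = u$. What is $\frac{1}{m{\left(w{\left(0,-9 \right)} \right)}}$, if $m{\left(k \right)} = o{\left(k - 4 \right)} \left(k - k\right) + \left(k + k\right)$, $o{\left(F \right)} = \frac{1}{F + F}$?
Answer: $- \frac{1}{18} \approx -0.055556$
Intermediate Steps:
$o{\left(F \right)} = \frac{1}{2 F}$
$m{\left(k \right)} = 2 k$ ($m{\left(k \right)} = \frac{1}{2 \left(k - 4\right)} \left(k - k\right) + \left(k + k\right) = \frac{1}{2 \left(k - 4\right)} 0 + 2 k = \frac{1}{2 \left(-4 + k\right)} 0 + 2 k = 0 + 2 k = 2 k$)
$\frac{1}{m{\left(w{\left(0,-9 \right)} \right)}} = \frac{1}{2 \left(-9\right)} = \frac{1}{-18} = - \frac{1}{18}$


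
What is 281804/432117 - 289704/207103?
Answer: -66823569556/89492727051 ≈ -0.74669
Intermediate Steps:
281804/432117 - 289704/207103 = -66823569556/89492727051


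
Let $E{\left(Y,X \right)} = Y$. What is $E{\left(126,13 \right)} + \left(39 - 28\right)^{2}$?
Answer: $247$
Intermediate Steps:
$E{\left(126,13 \right)} + \left(39 - 28\right)^{2} = 126 + \left(39 - 28\right)^{2} = 126 + 11^{2} = 126 + 121 = 247$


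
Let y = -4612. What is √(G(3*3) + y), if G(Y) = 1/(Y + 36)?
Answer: I*√1037695/15 ≈ 67.911*I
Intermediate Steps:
G(Y) = 1/(36 + Y)
√(G(3*3) + y) = √(1/(36 + 3*3) - 4612) = √(1/(36 + 9) - 4612) = √(1/45 - 4612) = √(-207539/45) = I*√1037695/15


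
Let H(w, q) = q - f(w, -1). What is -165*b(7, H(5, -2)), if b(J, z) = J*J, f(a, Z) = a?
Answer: -8085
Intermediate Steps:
H(w, q) = q - w
b(J, z) = J²
-165*b(7, H(5, -2)) = -165*7² = -165*49 = -8085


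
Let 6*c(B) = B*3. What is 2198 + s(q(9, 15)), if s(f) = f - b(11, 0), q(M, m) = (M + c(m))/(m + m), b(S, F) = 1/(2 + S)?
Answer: 571603/260 ≈ 2198.5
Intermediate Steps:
c(B) = B/2 (c(B) = (B*3)/6 = (3*B)/6 = B/2)
q(M, m) = (M + m/2)/(2*m) (q(M, m) = (M + m/2)/(m + m) = (M + m/2)/((2*m)) = (M + m/2)*(1/(2*m)) = (M + m/2)/(2*m))
s(f) = -1/13 + f (s(f) = f - 1/(2 + 11) = f - 1/13 = -1/13 + f)
2198 + s(q(9, 15)) = 2198 + (-1/13 + (1/4)*(15 + 2*9)/15) = 2198 + (-1/13 + (1/4)*(1/15)*(15 + 18)) = 2198 + (-1/13 + (1/4)*(1/15)*33) = 2198 + (-1/13 + 11/20) = 2198 + 123/260 = 571603/260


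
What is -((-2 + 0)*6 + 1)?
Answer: 11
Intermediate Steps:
-((-2 + 0)*6 + 1) = -(-2*6 + 1) = -(-12 + 1) = -1*(-11) = 11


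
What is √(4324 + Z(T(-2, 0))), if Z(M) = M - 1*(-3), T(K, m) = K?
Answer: 5*√173 ≈ 65.765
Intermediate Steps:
Z(M) = 3 + M (Z(M) = M + 3 = 3 + M)
√(4324 + Z(T(-2, 0))) = √(4324 + (3 - 2)) = √(4324 + 1) = √4325 = 5*√173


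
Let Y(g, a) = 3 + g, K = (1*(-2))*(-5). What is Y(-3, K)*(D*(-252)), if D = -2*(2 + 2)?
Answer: 0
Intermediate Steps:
K = 10 (K = -2*(-5) = 10)
D = -8 (D = -2*4 = -8)
Y(-3, K)*(D*(-252)) = (3 - 3)*(-8*(-252)) = 0*2016 = 0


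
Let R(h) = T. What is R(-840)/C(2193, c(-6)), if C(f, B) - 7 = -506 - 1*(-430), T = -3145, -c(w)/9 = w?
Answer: 3145/69 ≈ 45.580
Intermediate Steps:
c(w) = -9*w
R(h) = -3145
C(f, B) = -69 (C(f, B) = 7 + (-506 - 1*(-430)) = 7 + (-506 + 430) = 7 - 76 = -69)
R(-840)/C(2193, c(-6)) = -3145/(-69) = -3145*(-1/69) = 3145/69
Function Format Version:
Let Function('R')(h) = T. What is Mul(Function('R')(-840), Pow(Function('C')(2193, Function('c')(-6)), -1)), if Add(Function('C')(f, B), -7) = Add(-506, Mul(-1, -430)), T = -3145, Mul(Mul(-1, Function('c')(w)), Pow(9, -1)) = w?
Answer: Rational(3145, 69) ≈ 45.580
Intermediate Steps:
Function('c')(w) = Mul(-9, w)
Function('R')(h) = -3145
Function('C')(f, B) = -69 (Function('C')(f, B) = Add(7, Add(-506, Mul(-1, -430))) = Add(7, Add(-506, 430)) = Add(7, -76) = -69)
Mul(Function('R')(-840), Pow(Function('C')(2193, Function('c')(-6)), -1)) = Mul(-3145, Pow(-69, -1)) = Mul(-3145, Rational(-1, 69)) = Rational(3145, 69)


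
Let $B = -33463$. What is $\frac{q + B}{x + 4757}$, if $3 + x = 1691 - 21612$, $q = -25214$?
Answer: $\frac{58677}{15167} \approx 3.8687$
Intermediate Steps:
$x = -19924$ ($x = -3 + \left(1691 - 21612\right) = -3 - 19921 = -19924$)
$\frac{q + B}{x + 4757} = \frac{-25214 - 33463}{-19924 + 4757} = - \frac{58677}{-15167} = \left(-58677\right) \left(- \frac{1}{15167}\right) = \frac{58677}{15167}$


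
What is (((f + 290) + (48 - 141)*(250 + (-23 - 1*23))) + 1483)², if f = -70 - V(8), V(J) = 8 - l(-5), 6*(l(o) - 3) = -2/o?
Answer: 67137473881/225 ≈ 2.9839e+8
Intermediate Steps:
l(o) = 3 - 1/(3*o) (l(o) = 3 + (-2/o)/6 = 3 - 1/(3*o))
V(J) = 74/15 (V(J) = 8 - (3 - ⅓/(-5)) = 8 - (3 - ⅓*(-⅕)) = 8 - (3 + 1/15) = 8 - 1*46/15 = 8 - 46/15 = 74/15)
f = -1124/15 (f = -70 - 1*74/15 = -70 - 74/15 = -1124/15 ≈ -74.933)
(((f + 290) + (48 - 141)*(250 + (-23 - 1*23))) + 1483)² = (((-1124/15 + 290) + (48 - 141)*(250 + (-23 - 1*23))) + 1483)² = ((3226/15 - 93*(250 + (-23 - 23))) + 1483)² = ((3226/15 - 93*(250 - 46)) + 1483)² = ((3226/15 - 93*204) + 1483)² = ((3226/15 - 18972) + 1483)² = (-281354/15 + 1483)² = (-259109/15)² = 67137473881/225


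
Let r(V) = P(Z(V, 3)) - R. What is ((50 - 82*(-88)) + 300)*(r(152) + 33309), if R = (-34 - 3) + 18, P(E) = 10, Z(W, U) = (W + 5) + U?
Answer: 252235308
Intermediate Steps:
Z(W, U) = 5 + U + W (Z(W, U) = (5 + W) + U = 5 + U + W)
R = -19 (R = -37 + 18 = -19)
r(V) = 29 (r(V) = 10 - 1*(-19) = 10 + 19 = 29)
((50 - 82*(-88)) + 300)*(r(152) + 33309) = ((50 - 82*(-88)) + 300)*(29 + 33309) = ((50 + 7216) + 300)*33338 = (7266 + 300)*33338 = 7566*33338 = 252235308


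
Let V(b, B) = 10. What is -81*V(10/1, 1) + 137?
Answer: -673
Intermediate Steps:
-81*V(10/1, 1) + 137 = -81*10 + 137 = -810 + 137 = -673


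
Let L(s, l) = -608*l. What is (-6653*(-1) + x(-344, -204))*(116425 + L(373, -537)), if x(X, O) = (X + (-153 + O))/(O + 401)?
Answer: 580199934740/197 ≈ 2.9452e+9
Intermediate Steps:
x(X, O) = (-153 + O + X)/(401 + O)
(-6653*(-1) + x(-344, -204))*(116425 + L(373, -537)) = (-6653*(-1) + (-153 - 204 - 344)/(401 - 204))*(116425 - 608*(-537)) = (6653 - 701/197)*(116425 + 326496) = (6653 + (1/197)*(-701))*442921 = (6653 - 701/197)*442921 = (1309940/197)*442921 = 580199934740/197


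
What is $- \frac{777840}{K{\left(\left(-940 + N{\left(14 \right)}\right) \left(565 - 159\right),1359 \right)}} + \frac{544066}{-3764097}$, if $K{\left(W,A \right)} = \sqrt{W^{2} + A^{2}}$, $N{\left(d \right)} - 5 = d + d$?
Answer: $- \frac{544066}{3764097} - \frac{155568 \sqrt{135604017445}}{27120803489} \approx -2.2568$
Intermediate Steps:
$N{\left(d \right)} = 5 + 2 d$ ($N{\left(d \right)} = 5 + \left(d + d\right) = 5 + 2 d$)
$K{\left(W,A \right)} = \sqrt{A^{2} + W^{2}}$
$- \frac{777840}{K{\left(\left(-940 + N{\left(14 \right)}\right) \left(565 - 159\right),1359 \right)}} + \frac{544066}{-3764097} = - \frac{777840}{\sqrt{1359^{2} + \left(\left(-940 + \left(5 + 2 \cdot 14\right)\right) \left(565 - 159\right)\right)^{2}}} + \frac{544066}{-3764097} = - \frac{777840}{\sqrt{1846881 + \left(\left(-940 + \left(5 + 28\right)\right) 406\right)^{2}}} + 544066 \left(- \frac{1}{3764097}\right) = - \frac{777840}{\sqrt{1846881 + \left(\left(-940 + 33\right) 406\right)^{2}}} - \frac{544066}{3764097} = - \frac{777840}{\sqrt{1846881 + \left(\left(-907\right) 406\right)^{2}}} - \frac{544066}{3764097} = - \frac{777840}{\sqrt{1846881 + \left(-368242\right)^{2}}} - \frac{544066}{3764097} = - \frac{777840}{\sqrt{1846881 + 135602170564}} - \frac{544066}{3764097} = - \frac{777840}{\sqrt{135604017445}} - \frac{544066}{3764097} = - 777840 \frac{\sqrt{135604017445}}{135604017445} - \frac{544066}{3764097} = - \frac{155568 \sqrt{135604017445}}{27120803489} - \frac{544066}{3764097} = - \frac{544066}{3764097} - \frac{155568 \sqrt{135604017445}}{27120803489}$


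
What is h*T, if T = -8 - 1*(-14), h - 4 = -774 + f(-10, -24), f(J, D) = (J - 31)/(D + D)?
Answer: -36919/8 ≈ -4614.9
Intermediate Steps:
f(J, D) = (-31 + J)/(2*D) (f(J, D) = (-31 + J)/((2*D)) = (-31 + J)*(1/(2*D)) = (-31 + J)/(2*D))
h = -36919/48 (h = 4 + (-774 + (½)*(-31 - 10)/(-24)) = 4 + (-774 + (½)*(-1/24)*(-41)) = 4 + (-774 + 41/48) = 4 - 37111/48 = -36919/48 ≈ -769.15)
T = 6 (T = -8 + 14 = 6)
h*T = -36919/48*6 = -36919/8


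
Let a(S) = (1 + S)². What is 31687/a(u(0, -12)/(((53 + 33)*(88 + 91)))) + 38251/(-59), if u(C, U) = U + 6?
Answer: 108493887196561/3492660524 ≈ 31063.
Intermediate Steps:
u(C, U) = 6 + U
31687/a(u(0, -12)/(((53 + 33)*(88 + 91)))) + 38251/(-59) = 31687/((1 + (6 - 12)/(((53 + 33)*(88 + 91))))²) + 38251/(-59) = 31687/((1 - 6/(86*179))²) + 38251*(-1/59) = 31687/((1 - 6/15394)²) - 38251/59 = 31687/((1 - 6*1/15394)²) - 38251/59 = 31687/((1 - 3/7697)²) - 38251/59 = 31687/((7694/7697)²) - 38251/59 = 31687/(59197636/59243809) - 38251/59 = 31687*(59243809/59197636) - 38251/59 = 1877258575783/59197636 - 38251/59 = 108493887196561/3492660524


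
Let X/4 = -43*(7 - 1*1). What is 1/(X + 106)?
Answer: -1/926 ≈ -0.0010799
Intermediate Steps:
X = -1032 (X = 4*(-43*(7 - 1*1)) = 4*(-43*(7 - 1)) = 4*(-43*6) = 4*(-258) = -1032)
1/(X + 106) = 1/(-1032 + 106) = 1/(-926) = -1/926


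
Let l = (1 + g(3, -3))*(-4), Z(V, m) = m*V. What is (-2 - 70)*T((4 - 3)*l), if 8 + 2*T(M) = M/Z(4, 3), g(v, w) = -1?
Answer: 288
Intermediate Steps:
Z(V, m) = V*m
l = 0 (l = (1 - 1)*(-4) = 0*(-4) = 0)
T(M) = -4 + M/24 (T(M) = -4 + (M/((4*3)))/2 = -4 + (M/12)/2 = -4 + M/24)
(-2 - 70)*T((4 - 3)*l) = (-2 - 70)*(-4 + ((4 - 3)*0)/24) = -72*(-4 + (1*0)/24) = -72*(-4 + (1/24)*0) = -72*(-4 + 0) = -72*(-4) = 288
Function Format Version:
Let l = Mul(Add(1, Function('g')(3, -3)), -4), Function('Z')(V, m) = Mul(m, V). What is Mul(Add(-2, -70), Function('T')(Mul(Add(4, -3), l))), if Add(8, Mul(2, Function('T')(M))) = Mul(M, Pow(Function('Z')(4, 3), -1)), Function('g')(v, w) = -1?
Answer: 288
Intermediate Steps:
Function('Z')(V, m) = Mul(V, m)
l = 0 (l = Mul(Add(1, -1), -4) = Mul(0, -4) = 0)
Function('T')(M) = Add(-4, Mul(Rational(1, 24), M)) (Function('T')(M) = Add(-4, Mul(Rational(1, 2), Mul(M, Pow(Mul(4, 3), -1)))) = Add(-4, Mul(Rational(1, 2), Mul(M, Pow(12, -1)))) = Add(-4, Mul(Rational(1, 2), Mul(M, Rational(1, 12)))) = Add(-4, Mul(Rational(1, 2), Mul(Rational(1, 12), M))) = Add(-4, Mul(Rational(1, 24), M)))
Mul(Add(-2, -70), Function('T')(Mul(Add(4, -3), l))) = Mul(Add(-2, -70), Add(-4, Mul(Rational(1, 24), Mul(Add(4, -3), 0)))) = Mul(-72, Add(-4, Mul(Rational(1, 24), Mul(1, 0)))) = Mul(-72, Add(-4, Mul(Rational(1, 24), 0))) = Mul(-72, Add(-4, 0)) = Mul(-72, -4) = 288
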